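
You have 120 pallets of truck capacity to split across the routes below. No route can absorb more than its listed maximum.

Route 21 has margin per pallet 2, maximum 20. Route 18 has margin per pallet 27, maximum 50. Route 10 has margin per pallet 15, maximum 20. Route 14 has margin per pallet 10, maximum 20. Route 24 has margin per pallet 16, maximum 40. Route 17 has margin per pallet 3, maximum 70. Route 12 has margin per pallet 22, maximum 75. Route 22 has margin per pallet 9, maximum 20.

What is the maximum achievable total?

2890

Rank by margin per pallet: Route 18 27 > Route 12 22 > Route 24 16 > Route 10 15 > Route 14 10 > Route 22 9 > Route 17 3 > Route 21 2.
Route 18 takes 50 to reach its cap of 50 — 70 left.
Route 12: +70 (room for 75) → 70. Pool exhausted.
Total = 27×50 + 22×70 = 2890.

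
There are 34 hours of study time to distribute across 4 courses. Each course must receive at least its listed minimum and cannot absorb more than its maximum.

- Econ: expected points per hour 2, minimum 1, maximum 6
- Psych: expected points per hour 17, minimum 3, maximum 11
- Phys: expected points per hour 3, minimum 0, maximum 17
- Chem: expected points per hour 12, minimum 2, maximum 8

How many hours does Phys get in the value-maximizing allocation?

14

Meeting every minimum uses 1+3+0+2 = 6 hours, leaving 28.
Order the courses by expected points per hour: Psych 17 > Chem 12 > Phys 3 > Econ 2.
Give Psych 8 more to hit its cap of 11 → 20 left.
Give Chem 6 more to hit its cap of 8 → 14 left.
Phys has room for 17 more but only 14 remain, so it gets 14.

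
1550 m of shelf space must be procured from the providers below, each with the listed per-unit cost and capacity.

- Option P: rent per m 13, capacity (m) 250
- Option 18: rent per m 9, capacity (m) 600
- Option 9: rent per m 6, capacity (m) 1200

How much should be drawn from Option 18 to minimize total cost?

350

Use providers in increasing cost order.
Option 9 at 6: take all 1200 m ; 350 still needed.
Option 18 at 9: take 350 of its 600 ; requirement met.
Option P: unused.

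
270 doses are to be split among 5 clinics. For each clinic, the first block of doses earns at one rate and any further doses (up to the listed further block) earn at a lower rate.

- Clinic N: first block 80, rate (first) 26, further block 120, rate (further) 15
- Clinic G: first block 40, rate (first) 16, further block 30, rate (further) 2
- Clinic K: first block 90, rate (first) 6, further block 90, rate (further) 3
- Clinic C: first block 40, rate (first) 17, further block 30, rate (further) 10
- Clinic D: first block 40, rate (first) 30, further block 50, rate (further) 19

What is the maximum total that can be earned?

Rank every tier by rate: Clinic D/T1 30 > Clinic N/T1 26 > Clinic D/T2 19 > Clinic C/T1 17 > Clinic G/T1 16 > Clinic N/T2 15 > Clinic C/T2 10 > Clinic K/T1 6 > Clinic K/T2 3 > Clinic G/T2 2.
Clinic D T1 at 30: fill all 40 — 230 left.
Clinic N T1 at 26: fill all 80 — 150 left.
Clinic D T2 at 19: fill all 50 — 100 left.
Clinic C/T1 (17): +40 — 60 left.
Clinic G/T1 (16): +40 — 20 left.
Clinic N T2 at 15: only 20 left, fill 20.
Total = 30×40 + 26×80 + 19×50 + 17×40 + 16×40 + 15×20 = 5850.

5850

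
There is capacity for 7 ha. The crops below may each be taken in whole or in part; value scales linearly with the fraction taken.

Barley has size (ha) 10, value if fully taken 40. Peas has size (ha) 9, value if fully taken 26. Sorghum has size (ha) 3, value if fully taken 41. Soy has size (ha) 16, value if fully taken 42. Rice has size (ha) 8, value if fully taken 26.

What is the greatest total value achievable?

57

Sort by value density: Sorghum 41/3≈13.7, Barley 40/10≈4, Rice 26/8≈3.25, Peas 26/9≈2.89, Soy 42/16≈2.62.
Sorghum: take in full, 3 ha for value 41 — 4 left.
4 ha left: a 4/10 share of Barley gives 40×4/10 = 16.
Total value = 57.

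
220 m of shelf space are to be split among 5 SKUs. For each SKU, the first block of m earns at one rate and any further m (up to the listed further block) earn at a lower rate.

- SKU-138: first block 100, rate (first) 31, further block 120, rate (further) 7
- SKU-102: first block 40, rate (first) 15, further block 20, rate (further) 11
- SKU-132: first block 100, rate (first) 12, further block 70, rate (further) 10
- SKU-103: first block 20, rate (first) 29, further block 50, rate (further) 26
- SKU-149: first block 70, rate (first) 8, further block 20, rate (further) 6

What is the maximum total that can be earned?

5700

Rank every tier by rate: SKU-138/T1 31 > SKU-103/T1 29 > SKU-103/T2 26 > SKU-102/T1 15 > SKU-132/T1 12 > SKU-102/T2 11 > SKU-132/T2 10 > SKU-149/T1 8 > SKU-138/T2 7 > SKU-149/T2 6.
SKU-138/T1 (31): +100 — 120 left.
SKU-103 T1 at 29: fill all 20 — 100 left.
SKU-103 T2 at 26: fill all 50 — 50 left.
SKU-102 T1 at 15: fill all 40 — 10 left.
10 remain; put them into SKU-132 T1 at 12.
Total = 31×100 + 29×20 + 26×50 + 15×40 + 12×10 = 5700.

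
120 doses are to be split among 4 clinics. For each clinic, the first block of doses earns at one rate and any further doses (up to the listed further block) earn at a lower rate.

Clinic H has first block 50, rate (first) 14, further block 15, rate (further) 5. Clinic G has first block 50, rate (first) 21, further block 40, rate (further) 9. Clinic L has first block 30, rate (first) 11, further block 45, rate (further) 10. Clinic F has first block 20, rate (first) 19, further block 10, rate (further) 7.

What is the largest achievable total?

Treat each block as its own option and order by rate: Clinic G/T1 21 > Clinic F/T1 19 > Clinic H/T1 14 > Clinic L/T1 11 > Clinic L/T2 10 > Clinic G/T2 9 > Clinic F/T2 7 > Clinic H/T2 5.
Clinic G T1 at 21: fill all 50 — 70 left.
Fill Clinic F T1 block (20 at 19) — 50 left.
Fill Clinic H T1 block (50 at 14) — 0 left.
Total = 21×50 + 19×20 + 14×50 = 2130.

2130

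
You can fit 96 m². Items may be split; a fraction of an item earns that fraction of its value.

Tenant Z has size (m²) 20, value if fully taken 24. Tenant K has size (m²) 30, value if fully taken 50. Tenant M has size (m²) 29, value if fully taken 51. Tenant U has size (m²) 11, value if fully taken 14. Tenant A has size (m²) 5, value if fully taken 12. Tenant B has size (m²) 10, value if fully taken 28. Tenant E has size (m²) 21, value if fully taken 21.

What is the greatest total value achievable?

168.2

Rank by value-to-size ratio: Tenant B 28/10≈2.8, Tenant A 12/5≈2.4, Tenant M 51/29≈1.76, Tenant K 50/30≈1.67, Tenant U 14/11≈1.27, Tenant Z 24/20≈1.2, Tenant E 21/21≈1.
Take all of Tenant B (10 m², value 28) ; 86 m² left.
Tenant A: take in full, 5 m² for value 12 ; 81 left.
Tenant M: take in full, 29 m² for value 51 ; 52 left.
Take all of Tenant K (30 m², value 50) ; 22 m² left.
Take all of Tenant U (11 m², value 14) ; 11 m² left.
11 m² left: a 11/20 share of Tenant Z gives 24×11/20 = 13.2.
Total value = 168.2.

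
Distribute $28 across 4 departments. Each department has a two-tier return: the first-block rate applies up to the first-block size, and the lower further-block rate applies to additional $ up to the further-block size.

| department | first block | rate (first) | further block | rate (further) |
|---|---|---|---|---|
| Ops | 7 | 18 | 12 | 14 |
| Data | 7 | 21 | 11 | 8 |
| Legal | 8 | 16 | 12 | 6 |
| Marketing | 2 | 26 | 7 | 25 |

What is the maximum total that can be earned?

Order all 8 blocks by rate: Marketing/tier1 26 > Marketing/tier2 25 > Data/tier1 21 > Ops/tier1 18 > Legal/tier1 16 > Ops/tier2 14 > Data/tier2 8 > Legal/tier2 6.
Marketing tier1 at 26: fill all 2 ; 26 left.
Fill Marketing tier2 block (7 at 25) ; 19 left.
Data tier1 at 21: fill all 7 ; 12 left.
Ops/tier1 (18): +7 ; 5 left.
Legal/tier1: +5 of 8 at 16; pool empty.
Total = 26×2 + 25×7 + 21×7 + 18×7 + 16×5 = 580.

580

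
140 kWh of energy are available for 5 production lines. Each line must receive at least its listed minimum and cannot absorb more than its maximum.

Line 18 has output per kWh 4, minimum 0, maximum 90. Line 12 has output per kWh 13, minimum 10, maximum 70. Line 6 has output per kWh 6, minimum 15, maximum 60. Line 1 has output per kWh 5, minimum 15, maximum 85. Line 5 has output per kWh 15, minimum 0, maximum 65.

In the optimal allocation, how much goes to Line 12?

Meeting every minimum uses 0+10+15+15+0 = 40 kWh, leaving 100.
Highest output per kWh first: Line 5 15 > Line 12 13 > Line 6 6 > Line 1 5 > Line 18 4.
Give Line 5 65 more to hit its cap of 65 — 35 left.
Line 12 has room for 60 more but only 35 remain, so it gets 45.

45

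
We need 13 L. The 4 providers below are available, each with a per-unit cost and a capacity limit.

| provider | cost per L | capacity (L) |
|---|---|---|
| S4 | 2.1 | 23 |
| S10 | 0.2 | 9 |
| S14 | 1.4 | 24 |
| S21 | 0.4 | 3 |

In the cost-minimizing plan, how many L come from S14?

1

Fill from the cheapest provider first.
Take 9 from S10 at 0.2 → need 4 more.
S21 (0.4): use full 3 → 1 L to go.
S14 at 1.4: take 1 of its 24 → requirement met.
S4: unused.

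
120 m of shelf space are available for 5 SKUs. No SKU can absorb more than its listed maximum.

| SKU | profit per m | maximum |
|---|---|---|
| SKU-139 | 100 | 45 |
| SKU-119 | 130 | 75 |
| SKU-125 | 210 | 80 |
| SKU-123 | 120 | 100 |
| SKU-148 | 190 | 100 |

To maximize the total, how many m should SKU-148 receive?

Highest profit per m first: SKU-125 210 > SKU-148 190 > SKU-119 130 > SKU-123 120 > SKU-139 100.
SKU-125 takes 80 to reach its cap of 80 → 40 left.
SKU-148 has room for 100 but only 40 remain, so it gets 40.

40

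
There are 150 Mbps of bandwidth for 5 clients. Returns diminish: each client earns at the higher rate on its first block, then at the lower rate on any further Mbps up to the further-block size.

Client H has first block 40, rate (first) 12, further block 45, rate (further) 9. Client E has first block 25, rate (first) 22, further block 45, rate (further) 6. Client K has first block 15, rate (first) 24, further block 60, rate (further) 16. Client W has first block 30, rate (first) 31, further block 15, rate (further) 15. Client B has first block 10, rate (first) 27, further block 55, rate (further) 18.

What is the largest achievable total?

3340

Rank every tier by rate: Client W/tier1 31 > Client B/tier1 27 > Client K/tier1 24 > Client E/tier1 22 > Client B/tier2 18 > Client K/tier2 16 > Client W/tier2 15 > Client H/tier1 12 > Client H/tier2 9 > Client E/tier2 6.
Client W/tier1 (31): +30 ; 120 left.
Fill Client B tier1 block (10 at 27) ; 110 left.
Client K tier1 at 24: fill all 15 ; 95 left.
Client E tier1 at 22: fill all 25 ; 70 left.
Fill Client B tier2 block (55 at 18) ; 15 left.
15 remain; put them into Client K tier2 at 16.
Total = 31×30 + 27×10 + 24×15 + 22×25 + 18×55 + 16×15 = 3340.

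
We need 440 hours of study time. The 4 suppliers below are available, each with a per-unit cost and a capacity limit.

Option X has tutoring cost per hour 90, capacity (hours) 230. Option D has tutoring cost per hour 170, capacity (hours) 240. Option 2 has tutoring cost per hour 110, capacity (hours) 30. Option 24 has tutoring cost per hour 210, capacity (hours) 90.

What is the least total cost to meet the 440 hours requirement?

Use suppliers in increasing cost order.
Option X (90): use full 230 ; 210 hours to go.
Option 2 (110): use full 30 ; 180 hours to go.
Option D (170): take the remaining 180 ; done.
Option 24: unused.
Cost = 230×90 + 30×110 + 180×170 = 54600.

54600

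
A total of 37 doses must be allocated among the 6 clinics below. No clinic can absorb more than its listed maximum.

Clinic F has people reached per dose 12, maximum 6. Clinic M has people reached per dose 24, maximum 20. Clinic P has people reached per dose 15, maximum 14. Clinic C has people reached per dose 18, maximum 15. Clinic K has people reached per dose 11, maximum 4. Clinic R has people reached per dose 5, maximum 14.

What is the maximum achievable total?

780

Highest people reached per dose first: Clinic M 24 > Clinic C 18 > Clinic P 15 > Clinic F 12 > Clinic K 11 > Clinic R 5.
Clinic M takes 20 to reach its cap of 20 — 17 left.
Clinic C: +15 to 15 (cap) — 2 left.
Clinic P has room for 14 but only 2 remain, so it gets 2.
Total = 24×20 + 15×2 + 18×15 = 780.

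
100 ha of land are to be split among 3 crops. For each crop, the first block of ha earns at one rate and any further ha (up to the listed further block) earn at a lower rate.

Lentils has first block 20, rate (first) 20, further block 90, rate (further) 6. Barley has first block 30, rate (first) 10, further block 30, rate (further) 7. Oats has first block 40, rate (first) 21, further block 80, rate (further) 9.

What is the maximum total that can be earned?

Treat each block as its own option and order by rate: Oats/tier1 21 > Lentils/tier1 20 > Barley/tier1 10 > Oats/tier2 9 > Barley/tier2 7 > Lentils/tier2 6.
Fill Oats tier1 block (40 at 21) → 60 left.
Lentils tier1 at 20: fill all 20 → 40 left.
Fill Barley tier1 block (30 at 10) → 10 left.
Oats/tier2: +10 of 80 at 9; pool empty.
Total = 21×40 + 20×20 + 10×30 + 9×10 = 1630.

1630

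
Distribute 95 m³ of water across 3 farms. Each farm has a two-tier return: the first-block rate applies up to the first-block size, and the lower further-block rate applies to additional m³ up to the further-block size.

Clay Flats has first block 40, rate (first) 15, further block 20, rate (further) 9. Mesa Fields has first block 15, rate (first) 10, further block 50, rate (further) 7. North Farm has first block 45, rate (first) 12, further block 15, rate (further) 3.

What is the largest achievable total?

1240

Treat each block as its own option and order by rate: Clay Flats/tier1 15 > North Farm/tier1 12 > Mesa Fields/tier1 10 > Clay Flats/tier2 9 > Mesa Fields/tier2 7 > North Farm/tier2 3.
Fill Clay Flats tier1 block (40 at 15) ; 55 left.
Fill North Farm tier1 block (45 at 12) ; 10 left.
Mesa Fields tier1 at 10: only 10 left, fill 10.
Total = 15×40 + 12×45 + 10×10 = 1240.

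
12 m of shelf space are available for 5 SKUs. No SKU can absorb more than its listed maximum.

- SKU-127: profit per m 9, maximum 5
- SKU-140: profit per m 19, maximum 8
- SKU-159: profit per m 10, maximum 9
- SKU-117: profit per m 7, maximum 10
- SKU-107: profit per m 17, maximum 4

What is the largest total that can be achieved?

220

Rank by profit per m: SKU-140 19 > SKU-107 17 > SKU-159 10 > SKU-127 9 > SKU-117 7.
Give SKU-140 8 to hit its cap of 8 → 4 left.
SKU-107 takes 4 to reach its cap of 4 → 0 left.
Total = 19×8 + 17×4 = 220.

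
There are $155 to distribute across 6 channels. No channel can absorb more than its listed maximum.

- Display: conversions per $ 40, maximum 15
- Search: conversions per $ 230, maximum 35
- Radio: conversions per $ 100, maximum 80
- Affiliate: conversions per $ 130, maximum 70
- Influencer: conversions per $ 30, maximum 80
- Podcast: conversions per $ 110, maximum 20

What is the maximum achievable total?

Order the channels by conversions per $: Search 230 > Affiliate 130 > Podcast 110 > Radio 100 > Display 40 > Influencer 30.
Search takes 35 to reach its cap of 35 → 120 left.
Give Affiliate 70 to hit its cap of 70 → 50 left.
Podcast: +20 to 20 (cap) → 30 left.
Only 30 left; Radio takes them to reach 30.
Total = 230×35 + 100×30 + 130×70 + 110×20 = 22350.

22350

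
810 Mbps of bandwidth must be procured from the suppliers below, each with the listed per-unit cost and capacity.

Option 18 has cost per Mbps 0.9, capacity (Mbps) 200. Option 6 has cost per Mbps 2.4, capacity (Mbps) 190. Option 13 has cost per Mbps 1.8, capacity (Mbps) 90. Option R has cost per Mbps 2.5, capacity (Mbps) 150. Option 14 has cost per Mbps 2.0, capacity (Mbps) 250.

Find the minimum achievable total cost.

1498

Cheapest first:
Take 200 from Option 18 at 0.9 — need 610 more.
Option 13 at 1.8: take all 90 Mbps — 520 still needed.
Option 14 (2.0): use full 250 — 270 Mbps to go.
Take 190 from Option 6 at 2.4 — need 80 more.
Option R at 2.5: take 80 of its 150 — requirement met.
Cost = 200×0.9 + 90×1.8 + 250×2.0 + 190×2.4 + 80×2.5 = 1498.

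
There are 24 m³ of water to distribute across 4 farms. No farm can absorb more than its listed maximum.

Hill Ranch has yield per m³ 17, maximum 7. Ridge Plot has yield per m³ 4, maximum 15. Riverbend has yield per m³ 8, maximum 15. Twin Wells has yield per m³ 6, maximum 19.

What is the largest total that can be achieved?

Highest yield per m³ first: Hill Ranch 17 > Riverbend 8 > Twin Wells 6 > Ridge Plot 4.
Hill Ranch takes 7 to reach its cap of 7 → 17 left.
Riverbend: +15 to 15 (cap) → 2 left.
Twin Wells has room for 19 but only 2 remain, so it gets 2.
Total = 17×7 + 8×15 + 6×2 = 251.

251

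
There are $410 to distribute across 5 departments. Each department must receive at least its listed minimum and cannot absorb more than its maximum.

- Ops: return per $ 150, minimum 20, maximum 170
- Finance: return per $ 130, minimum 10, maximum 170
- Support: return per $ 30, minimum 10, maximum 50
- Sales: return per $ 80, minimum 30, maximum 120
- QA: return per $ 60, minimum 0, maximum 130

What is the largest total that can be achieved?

52700

Meeting every minimum uses 20+10+10+30+0 = 70 $, leaving 340.
Rank by return per $: Ops 150 > Finance 130 > Sales 80 > QA 60 > Support 30.
Ops: +150 to 170 (cap) ; 190 left.
Finance: +160 to 170 (cap) ; 30 left.
Sales: +30 (room for 90) → 60. Pool exhausted.
Total = 150×170 + 130×170 + 30×10 + 80×60 = 52700.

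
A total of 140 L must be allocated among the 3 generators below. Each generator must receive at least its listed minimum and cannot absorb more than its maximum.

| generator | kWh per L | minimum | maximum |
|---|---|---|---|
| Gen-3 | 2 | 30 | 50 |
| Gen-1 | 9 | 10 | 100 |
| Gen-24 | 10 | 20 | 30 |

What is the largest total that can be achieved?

1080

Meeting every minimum uses 30+10+20 = 60 L, leaving 80.
Highest kWh per L first: Gen-24 10 > Gen-1 9 > Gen-3 2.
Gen-24 takes 10 more to reach its cap of 30 ; 70 left.
Gen-1: +70 (room for 90) → 80. Pool exhausted.
Total = 2×30 + 9×80 + 10×30 = 1080.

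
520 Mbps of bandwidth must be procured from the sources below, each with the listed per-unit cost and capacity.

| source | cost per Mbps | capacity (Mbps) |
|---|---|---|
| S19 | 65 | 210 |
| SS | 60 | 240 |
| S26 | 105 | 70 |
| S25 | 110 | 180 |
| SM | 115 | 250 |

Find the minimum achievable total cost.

Fill from the cheapest source first.
SS at 60: take all 240 Mbps ; 280 still needed.
S19 at 65: take all 210 Mbps ; 70 still needed.
Take 70 from S26 at 105 ; need 0 more.
S25, SM: unused.
Cost = 240×60 + 210×65 + 70×105 = 35400.

35400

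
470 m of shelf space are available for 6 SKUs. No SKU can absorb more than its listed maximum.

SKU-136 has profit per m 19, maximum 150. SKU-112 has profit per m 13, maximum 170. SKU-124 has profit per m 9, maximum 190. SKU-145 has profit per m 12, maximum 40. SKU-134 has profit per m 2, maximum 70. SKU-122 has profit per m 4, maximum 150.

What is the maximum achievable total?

Order the SKUs by profit per m: SKU-136 19 > SKU-112 13 > SKU-145 12 > SKU-124 9 > SKU-122 4 > SKU-134 2.
SKU-136 takes 150 to reach its cap of 150 → 320 left.
SKU-112 takes 170 to reach its cap of 170 → 150 left.
Give SKU-145 40 to hit its cap of 40 → 110 left.
Only 110 left; SKU-124 takes them to reach 110.
Total = 19×150 + 13×170 + 9×110 + 12×40 = 6530.

6530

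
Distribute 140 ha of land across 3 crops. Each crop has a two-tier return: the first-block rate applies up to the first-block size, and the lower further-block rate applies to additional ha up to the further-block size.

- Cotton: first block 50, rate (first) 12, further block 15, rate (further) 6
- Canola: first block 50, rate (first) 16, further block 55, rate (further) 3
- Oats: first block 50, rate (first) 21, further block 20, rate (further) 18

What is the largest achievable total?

2450

Rank every tier by rate: Oats/tier1 21 > Oats/tier2 18 > Canola/tier1 16 > Cotton/tier1 12 > Cotton/tier2 6 > Canola/tier2 3.
Fill Oats tier1 block (50 at 21) ; 90 left.
Oats/tier2 (18): +20 ; 70 left.
Fill Canola tier1 block (50 at 16) ; 20 left.
Cotton tier1 at 12: only 20 left, fill 20.
Total = 21×50 + 18×20 + 16×50 + 12×20 = 2450.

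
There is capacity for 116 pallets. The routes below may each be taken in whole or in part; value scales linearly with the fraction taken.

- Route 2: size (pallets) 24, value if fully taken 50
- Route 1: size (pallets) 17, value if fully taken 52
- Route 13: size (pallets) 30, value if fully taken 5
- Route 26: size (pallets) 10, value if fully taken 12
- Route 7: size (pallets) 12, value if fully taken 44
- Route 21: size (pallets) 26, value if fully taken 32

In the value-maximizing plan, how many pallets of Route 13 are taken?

Best value per unit of size first: Route 7 44/12≈3.67, Route 1 52/17≈3.06, Route 2 50/24≈2.08, Route 21 32/26≈1.23, Route 26 12/10≈1.2, Route 13 5/30≈0.167.
All 12 pallets of Route 7 fit (value 44) — 104 remain.
Route 1: take in full, 17 pallets for value 52 — 87 left.
Take all of Route 2 (24 pallets, value 50) — 63 pallets left.
Take all of Route 21 (26 pallets, value 32) — 37 pallets left.
Take all of Route 26 (10 pallets, value 12) — 27 pallets left.
27 pallets left: a 27/30 share of Route 13 gives 5×27/30 = 4.5.

27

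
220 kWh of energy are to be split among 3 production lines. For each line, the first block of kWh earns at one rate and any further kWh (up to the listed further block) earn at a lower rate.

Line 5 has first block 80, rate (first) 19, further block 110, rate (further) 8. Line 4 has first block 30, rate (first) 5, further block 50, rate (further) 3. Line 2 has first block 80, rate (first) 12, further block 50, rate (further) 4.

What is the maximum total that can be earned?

Treat each block as its own option and order by rate: Line 5/T1 19 > Line 2/T1 12 > Line 5/T2 8 > Line 4/T1 5 > Line 2/T2 4 > Line 4/T2 3.
Line 5/T1 (19): +80 ; 140 left.
Line 2 T1 at 12: fill all 80 ; 60 left.
Line 5 T2 at 8: only 60 left, fill 60.
Total = 19×80 + 12×80 + 8×60 = 2960.

2960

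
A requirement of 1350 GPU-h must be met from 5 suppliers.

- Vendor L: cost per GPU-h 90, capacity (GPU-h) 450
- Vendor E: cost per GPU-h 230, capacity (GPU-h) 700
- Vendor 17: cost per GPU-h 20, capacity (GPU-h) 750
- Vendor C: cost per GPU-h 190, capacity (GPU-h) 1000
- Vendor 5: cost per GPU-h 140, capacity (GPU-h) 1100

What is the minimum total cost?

Fill from the cheapest supplier first.
Take 750 from Vendor 17 at 20 ; need 600 more.
Vendor L (90): use full 450 ; 150 GPU-h to go.
Take 150 from Vendor 5 at 140 to finish.
Vendor C, Vendor E: unused.
Cost = 750×20 + 450×90 + 150×140 = 76500.

76500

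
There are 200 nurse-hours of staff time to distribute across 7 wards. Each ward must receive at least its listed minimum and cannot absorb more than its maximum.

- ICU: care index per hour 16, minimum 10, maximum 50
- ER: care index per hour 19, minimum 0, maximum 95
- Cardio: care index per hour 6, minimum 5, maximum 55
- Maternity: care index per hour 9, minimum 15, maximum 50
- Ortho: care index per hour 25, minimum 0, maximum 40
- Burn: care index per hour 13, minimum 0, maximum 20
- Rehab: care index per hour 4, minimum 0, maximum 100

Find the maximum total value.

3690

Meeting every minimum uses 10+0+5+15+0+0+0 = 30 nurse-hours, leaving 170.
Rank by care index per hour: Ortho 25 > ER 19 > ICU 16 > Burn 13 > Maternity 9 > Cardio 6 > Rehab 4.
Give Ortho 40 more to hit its cap of 40 — 130 left.
ER: +95 to 95 (cap) — 35 left.
Only 35 left; ICU takes them to reach 45.
Total = 16×45 + 19×95 + 6×5 + 9×15 + 25×40 = 3690.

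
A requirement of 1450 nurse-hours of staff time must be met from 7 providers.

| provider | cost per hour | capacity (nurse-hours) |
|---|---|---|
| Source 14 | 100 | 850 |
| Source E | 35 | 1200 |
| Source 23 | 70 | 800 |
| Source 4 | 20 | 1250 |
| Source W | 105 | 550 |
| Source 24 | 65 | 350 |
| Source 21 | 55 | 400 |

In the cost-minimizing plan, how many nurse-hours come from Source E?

Cheapest first:
Take 1250 from Source 4 at 20 — need 200 more.
Source E at 35: take 200 of its 1200 — requirement met.
Source 21, Source 24, Source 23, Source 14, Source W: unused.

200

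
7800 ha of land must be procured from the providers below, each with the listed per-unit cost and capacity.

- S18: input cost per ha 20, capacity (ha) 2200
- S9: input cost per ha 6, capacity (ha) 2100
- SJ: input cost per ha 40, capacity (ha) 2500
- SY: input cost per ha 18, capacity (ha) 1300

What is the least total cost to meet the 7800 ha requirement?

168000

Cheapest first:
S9 (6): use full 2100 — 5700 ha to go.
SY (18): use full 1300 — 4400 ha to go.
Take 2200 from S18 at 20 — need 2200 more.
SJ (40): take the remaining 2200 — done.
Cost = 2100×6 + 1300×18 + 2200×20 + 2200×40 = 168000.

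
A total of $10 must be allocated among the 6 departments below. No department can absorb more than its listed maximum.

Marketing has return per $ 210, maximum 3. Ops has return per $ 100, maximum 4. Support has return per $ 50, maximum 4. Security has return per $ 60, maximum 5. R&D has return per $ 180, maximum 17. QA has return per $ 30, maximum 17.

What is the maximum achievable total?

Rank by return per $: Marketing 210 > R&D 180 > Ops 100 > Security 60 > Support 50 > QA 30.
Give Marketing 3 to hit its cap of 3 → 7 left.
R&D has room for 17 but only 7 remain, so it gets 7.
Total = 210×3 + 180×7 = 1890.

1890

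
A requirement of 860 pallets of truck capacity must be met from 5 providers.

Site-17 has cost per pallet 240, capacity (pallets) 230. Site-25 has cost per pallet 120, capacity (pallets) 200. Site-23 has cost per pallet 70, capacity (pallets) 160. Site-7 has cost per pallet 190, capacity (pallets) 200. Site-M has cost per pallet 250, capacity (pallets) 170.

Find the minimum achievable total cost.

145900

Use providers in increasing cost order.
Take 160 from Site-23 at 70 → need 700 more.
Take 200 from Site-25 at 120 → need 500 more.
Site-7 at 190: take all 200 pallets → 300 still needed.
Take 230 from Site-17 at 240 → need 70 more.
Site-M at 250: take 70 of its 170 → requirement met.
Cost = 160×70 + 200×120 + 200×190 + 230×240 + 70×250 = 145900.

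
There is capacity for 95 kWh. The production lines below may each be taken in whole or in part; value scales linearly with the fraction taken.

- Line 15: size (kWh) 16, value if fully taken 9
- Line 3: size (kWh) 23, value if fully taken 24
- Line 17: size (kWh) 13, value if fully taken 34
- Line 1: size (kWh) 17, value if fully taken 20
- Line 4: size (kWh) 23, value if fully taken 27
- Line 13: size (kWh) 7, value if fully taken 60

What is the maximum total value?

Rank by value-to-size ratio: Line 13 60/7≈8.57, Line 17 34/13≈2.62, Line 1 20/17≈1.18, Line 4 27/23≈1.17, Line 3 24/23≈1.04, Line 15 9/16≈0.562.
Line 13: take in full, 7 kWh for value 60 ; 88 left.
Take all of Line 17 (13 kWh, value 34) ; 75 kWh left.
All 17 kWh of Line 1 fit (value 20) ; 58 remain.
Line 4: take in full, 23 kWh for value 27 ; 35 left.
All 23 kWh of Line 3 fit (value 24) ; 12 remain.
Fill the last 12 kWh with part of Line 15: 12/16 of it earns 6.75.
Total value = 171.75.

171.75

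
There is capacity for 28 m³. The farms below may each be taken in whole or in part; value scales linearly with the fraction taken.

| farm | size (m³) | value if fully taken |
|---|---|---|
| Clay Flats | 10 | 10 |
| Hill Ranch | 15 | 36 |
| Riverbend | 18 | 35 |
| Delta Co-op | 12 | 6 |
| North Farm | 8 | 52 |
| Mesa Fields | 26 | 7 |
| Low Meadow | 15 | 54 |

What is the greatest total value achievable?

118

Sort by value density: North Farm 52/8≈6.5, Low Meadow 54/15≈3.6, Hill Ranch 36/15≈2.4, Riverbend 35/18≈1.94, Clay Flats 10/10≈1, Delta Co-op 6/12≈0.5, Mesa Fields 7/26≈0.269.
North Farm: take in full, 8 m³ for value 52 — 20 left.
Take all of Low Meadow (15 m³, value 54) — 5 m³ left.
5 m³ left: a 5/15 share of Hill Ranch gives 36×5/15 = 12.
Total value = 118.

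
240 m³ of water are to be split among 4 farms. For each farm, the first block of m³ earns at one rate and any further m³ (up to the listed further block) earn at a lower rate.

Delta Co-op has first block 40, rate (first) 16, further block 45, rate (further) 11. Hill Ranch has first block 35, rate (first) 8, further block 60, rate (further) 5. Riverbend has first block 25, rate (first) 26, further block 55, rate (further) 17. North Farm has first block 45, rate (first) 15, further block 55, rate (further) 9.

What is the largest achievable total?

Order all 8 blocks by rate: Riverbend/first 26 > Riverbend/second 17 > Delta Co-op/first 16 > North Farm/first 15 > Delta Co-op/second 11 > North Farm/second 9 > Hill Ranch/first 8 > Hill Ranch/second 5.
Riverbend/first (26): +25 — 215 left.
Fill Riverbend second block (55 at 17) — 160 left.
Fill Delta Co-op first block (40 at 16) — 120 left.
Fill North Farm first block (45 at 15) — 75 left.
Delta Co-op second at 11: fill all 45 — 30 left.
North Farm second at 9: only 30 left, fill 30.
Total = 26×25 + 17×55 + 16×40 + 15×45 + 11×45 + 9×30 = 3665.

3665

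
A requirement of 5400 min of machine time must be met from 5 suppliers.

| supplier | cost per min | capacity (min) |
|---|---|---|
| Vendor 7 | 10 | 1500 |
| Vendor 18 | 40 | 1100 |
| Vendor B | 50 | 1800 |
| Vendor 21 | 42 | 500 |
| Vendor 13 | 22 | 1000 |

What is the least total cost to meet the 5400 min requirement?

167000

Fill from the cheapest supplier first.
Vendor 7 at 10: take all 1500 min ; 3900 still needed.
Vendor 13 at 22: take all 1000 min ; 2900 still needed.
Vendor 18 at 40: take all 1100 min ; 1800 still needed.
Vendor 21 (42): use full 500 ; 1300 min to go.
Take 1300 from Vendor B at 50 to finish.
Cost = 1500×10 + 1000×22 + 1100×40 + 500×42 + 1300×50 = 167000.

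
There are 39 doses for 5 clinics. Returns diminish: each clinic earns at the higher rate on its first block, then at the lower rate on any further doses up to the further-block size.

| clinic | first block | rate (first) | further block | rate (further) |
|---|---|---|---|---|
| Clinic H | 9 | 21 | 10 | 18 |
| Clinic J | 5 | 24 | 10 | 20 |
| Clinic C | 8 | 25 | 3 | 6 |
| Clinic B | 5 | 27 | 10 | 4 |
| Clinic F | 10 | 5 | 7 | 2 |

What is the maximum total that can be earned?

880

Treat each block as its own option and order by rate: Clinic B/tier1 27 > Clinic C/tier1 25 > Clinic J/tier1 24 > Clinic H/tier1 21 > Clinic J/tier2 20 > Clinic H/tier2 18 > Clinic C/tier2 6 > Clinic F/tier1 5 > Clinic B/tier2 4 > Clinic F/tier2 2.
Fill Clinic B tier1 block (5 at 27) ; 34 left.
Fill Clinic C tier1 block (8 at 25) ; 26 left.
Clinic J/tier1 (24): +5 ; 21 left.
Clinic H tier1 at 21: fill all 9 ; 12 left.
Clinic J tier2 at 20: fill all 10 ; 2 left.
2 remain; put them into Clinic H tier2 at 18.
Total = 27×5 + 25×8 + 24×5 + 21×9 + 20×10 + 18×2 = 880.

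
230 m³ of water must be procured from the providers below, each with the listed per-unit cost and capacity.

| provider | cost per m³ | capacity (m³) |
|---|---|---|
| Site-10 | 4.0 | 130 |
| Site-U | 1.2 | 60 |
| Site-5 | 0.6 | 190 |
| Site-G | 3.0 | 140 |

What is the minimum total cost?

Use providers in increasing cost order.
Take 190 from Site-5 at 0.6 → need 40 more.
Site-U at 1.2: take 40 of its 60 → requirement met.
Site-G, Site-10: unused.
Cost = 190×0.6 + 40×1.2 = 162.

162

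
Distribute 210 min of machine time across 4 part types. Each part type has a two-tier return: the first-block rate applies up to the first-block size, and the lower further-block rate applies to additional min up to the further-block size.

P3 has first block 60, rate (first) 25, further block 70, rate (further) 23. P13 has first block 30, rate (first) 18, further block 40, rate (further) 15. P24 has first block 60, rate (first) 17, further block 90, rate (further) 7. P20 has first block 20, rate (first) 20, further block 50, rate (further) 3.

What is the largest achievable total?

4560

Treat each block as its own option and order by rate: P3/first 25 > P3/second 23 > P20/first 20 > P13/first 18 > P24/first 17 > P13/second 15 > P24/second 7 > P20/second 3.
P3/first (25): +60 — 150 left.
P3/second (23): +70 — 80 left.
P20/first (20): +20 — 60 left.
P13 first at 18: fill all 30 — 30 left.
30 remain; put them into P24 first at 17.
Total = 25×60 + 23×70 + 20×20 + 18×30 + 17×30 = 4560.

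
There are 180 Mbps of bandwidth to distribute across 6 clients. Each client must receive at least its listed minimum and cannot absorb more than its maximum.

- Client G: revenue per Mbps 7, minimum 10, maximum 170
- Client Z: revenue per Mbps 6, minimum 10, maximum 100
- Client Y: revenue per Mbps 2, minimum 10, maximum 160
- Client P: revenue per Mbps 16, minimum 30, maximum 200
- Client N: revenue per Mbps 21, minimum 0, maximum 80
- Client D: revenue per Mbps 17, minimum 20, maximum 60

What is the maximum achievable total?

2990

Meeting every minimum uses 10+10+10+30+0+20 = 80 Mbps, leaving 100.
Highest revenue per Mbps first: Client N 21 > Client D 17 > Client P 16 > Client G 7 > Client Z 6 > Client Y 2.
Give Client N 80 more to hit its cap of 80 → 20 left.
Only 20 left; Client D takes them to reach 40.
Total = 7×10 + 6×10 + 2×10 + 16×30 + 21×80 + 17×40 = 2990.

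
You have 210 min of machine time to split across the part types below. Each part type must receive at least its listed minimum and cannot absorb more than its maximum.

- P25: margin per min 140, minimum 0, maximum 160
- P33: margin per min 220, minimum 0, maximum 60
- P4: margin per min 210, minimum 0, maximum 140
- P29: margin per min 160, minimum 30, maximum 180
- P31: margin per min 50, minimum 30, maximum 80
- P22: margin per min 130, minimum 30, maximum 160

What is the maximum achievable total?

36000

Meeting every minimum uses 0+0+0+30+30+30 = 90 min, leaving 120.
Highest margin per min first: P33 220 > P4 210 > P29 160 > P25 140 > P22 130 > P31 50.
Give P33 60 more to hit its cap of 60 ; 60 left.
P4 has room for 140 more but only 60 remain, so it gets 60.
Total = 220×60 + 210×60 + 160×30 + 50×30 + 130×30 = 36000.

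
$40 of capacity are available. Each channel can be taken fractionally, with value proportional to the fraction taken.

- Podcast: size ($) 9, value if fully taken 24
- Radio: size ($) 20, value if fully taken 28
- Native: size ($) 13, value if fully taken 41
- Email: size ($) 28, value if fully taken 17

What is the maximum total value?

90.2

Sort by value density: Native 41/13≈3.15, Podcast 24/9≈2.67, Radio 28/20≈1.4, Email 17/28≈0.607.
Take all of Native (13 $, value 41) ; 27 $ left.
All 9 $ of Podcast fit (value 24) ; 18 remain.
18 $ left: a 18/20 share of Radio gives 28×18/20 = 25.2.
Total value = 90.2.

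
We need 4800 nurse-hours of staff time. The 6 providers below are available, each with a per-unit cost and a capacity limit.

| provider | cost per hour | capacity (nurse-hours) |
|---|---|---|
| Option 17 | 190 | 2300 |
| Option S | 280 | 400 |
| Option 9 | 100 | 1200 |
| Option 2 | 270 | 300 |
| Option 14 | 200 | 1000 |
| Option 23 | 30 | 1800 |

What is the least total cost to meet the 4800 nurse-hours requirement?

516000

Cheapest first:
Option 23 at 30: take all 1800 nurse-hours ; 3000 still needed.
Take 1200 from Option 9 at 100 ; need 1800 more.
Option 17 at 190: take 1800 of its 2300 ; requirement met.
Option 14, Option 2, Option S: unused.
Cost = 1800×30 + 1200×100 + 1800×190 = 516000.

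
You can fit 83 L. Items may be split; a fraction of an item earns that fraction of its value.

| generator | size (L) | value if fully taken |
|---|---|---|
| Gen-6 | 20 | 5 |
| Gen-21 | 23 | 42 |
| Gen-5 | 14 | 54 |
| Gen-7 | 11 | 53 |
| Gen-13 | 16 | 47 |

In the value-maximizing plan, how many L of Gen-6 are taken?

19

Rank by value-to-size ratio: Gen-7 53/11≈4.82, Gen-5 54/14≈3.86, Gen-13 47/16≈2.94, Gen-21 42/23≈1.83, Gen-6 5/20≈0.25.
Gen-7: take in full, 11 L for value 53 — 72 left.
All 14 L of Gen-5 fit (value 54) — 58 remain.
Gen-13: take in full, 16 L for value 47 — 42 left.
Take all of Gen-21 (23 L, value 42) — 19 L left.
Fill the last 19 L with part of Gen-6: 19/20 of it earns 4.75.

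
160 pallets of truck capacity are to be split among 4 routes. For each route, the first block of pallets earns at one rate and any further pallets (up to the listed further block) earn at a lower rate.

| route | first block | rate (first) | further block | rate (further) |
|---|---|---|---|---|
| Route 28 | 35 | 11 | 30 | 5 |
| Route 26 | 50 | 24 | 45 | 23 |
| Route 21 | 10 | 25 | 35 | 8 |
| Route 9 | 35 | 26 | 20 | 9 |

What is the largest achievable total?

Treat each block as its own option and order by rate: Route 9/first 26 > Route 21/first 25 > Route 26/first 24 > Route 26/second 23 > Route 28/first 11 > Route 9/second 9 > Route 21/second 8 > Route 28/second 5.
Route 9 first at 26: fill all 35 — 125 left.
Route 21/first (25): +10 — 115 left.
Route 26 first at 24: fill all 50 — 65 left.
Fill Route 26 second block (45 at 23) — 20 left.
Route 28/first: +20 of 35 at 11; pool empty.
Total = 26×35 + 25×10 + 24×50 + 23×45 + 11×20 = 3615.

3615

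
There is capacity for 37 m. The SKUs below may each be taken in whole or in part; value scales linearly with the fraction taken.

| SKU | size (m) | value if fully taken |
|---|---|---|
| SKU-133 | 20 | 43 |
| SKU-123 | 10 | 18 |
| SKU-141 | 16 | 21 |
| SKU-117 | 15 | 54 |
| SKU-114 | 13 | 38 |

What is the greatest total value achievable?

111.35

Best value per unit of size first: SKU-117 54/15≈3.6, SKU-114 38/13≈2.92, SKU-133 43/20≈2.15, SKU-123 18/10≈1.8, SKU-141 21/16≈1.31.
Take all of SKU-117 (15 m, value 54) → 22 m left.
All 13 m of SKU-114 fit (value 38) → 9 remain.
Fill the last 9 m with part of SKU-133: 9/20 of it earns 19.35.
Total value = 111.35.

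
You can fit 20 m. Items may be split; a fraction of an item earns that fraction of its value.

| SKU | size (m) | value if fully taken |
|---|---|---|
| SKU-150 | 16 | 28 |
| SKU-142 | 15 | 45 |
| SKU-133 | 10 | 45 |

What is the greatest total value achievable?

75

Best value per unit of size first: SKU-133 45/10≈4.5, SKU-142 45/15≈3, SKU-150 28/16≈1.75.
All 10 m of SKU-133 fit (value 45) ; 10 remain.
Fill the last 10 m with part of SKU-142: 10/15 of it earns 30.
Total value = 75.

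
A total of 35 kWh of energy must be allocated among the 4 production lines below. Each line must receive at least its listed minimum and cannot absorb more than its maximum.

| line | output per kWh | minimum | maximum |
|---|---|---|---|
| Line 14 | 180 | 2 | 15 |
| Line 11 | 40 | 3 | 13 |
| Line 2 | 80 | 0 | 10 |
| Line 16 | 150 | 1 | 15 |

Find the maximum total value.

Meeting every minimum uses 2+3+0+1 = 6 kWh, leaving 29.
Rank by output per kWh: Line 14 180 > Line 16 150 > Line 2 80 > Line 11 40.
Line 14: +13 to 15 (cap) ; 16 left.
Line 16: +14 to 15 (cap) ; 2 left.
Line 2: +2 (room for 10) → 2. Pool exhausted.
Total = 180×15 + 40×3 + 80×2 + 150×15 = 5230.

5230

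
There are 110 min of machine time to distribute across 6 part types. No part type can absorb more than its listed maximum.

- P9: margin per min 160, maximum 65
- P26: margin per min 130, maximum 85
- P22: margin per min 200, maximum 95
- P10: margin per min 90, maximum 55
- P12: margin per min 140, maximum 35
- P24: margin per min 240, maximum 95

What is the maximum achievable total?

Highest margin per min first: P24 240 > P22 200 > P9 160 > P12 140 > P26 130 > P10 90.
P24: +95 to 95 (cap) ; 15 left.
P22 has room for 95 but only 15 remain, so it gets 15.
Total = 200×15 + 240×95 = 25800.

25800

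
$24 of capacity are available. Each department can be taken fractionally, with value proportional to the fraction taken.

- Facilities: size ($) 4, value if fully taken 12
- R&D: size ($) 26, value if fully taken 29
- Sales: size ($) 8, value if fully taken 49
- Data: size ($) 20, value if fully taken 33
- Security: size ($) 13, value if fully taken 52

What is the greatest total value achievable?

110

Rank by value-to-size ratio: Sales 49/8≈6.12, Security 52/13≈4, Facilities 12/4≈3, Data 33/20≈1.65, R&D 29/26≈1.12.
Sales: take in full, 8 $ for value 49 — 16 left.
All 13 $ of Security fit (value 52) — 3 remain.
Only 3 $ remain; take 3/4 of Facilities for value 12×3/4 = 9.
Total value = 110.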